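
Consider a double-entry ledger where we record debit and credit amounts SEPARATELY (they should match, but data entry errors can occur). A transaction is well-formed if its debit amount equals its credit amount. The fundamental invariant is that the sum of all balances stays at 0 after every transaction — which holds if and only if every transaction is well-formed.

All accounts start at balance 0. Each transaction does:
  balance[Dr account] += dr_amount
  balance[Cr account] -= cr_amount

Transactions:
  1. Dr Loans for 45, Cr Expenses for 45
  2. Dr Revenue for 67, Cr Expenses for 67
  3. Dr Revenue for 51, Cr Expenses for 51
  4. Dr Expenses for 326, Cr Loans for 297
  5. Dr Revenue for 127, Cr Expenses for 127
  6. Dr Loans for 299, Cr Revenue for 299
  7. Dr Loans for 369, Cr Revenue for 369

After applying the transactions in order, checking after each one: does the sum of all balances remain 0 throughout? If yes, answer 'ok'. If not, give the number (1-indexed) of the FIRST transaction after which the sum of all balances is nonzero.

Answer: 4

Derivation:
After txn 1: dr=45 cr=45 sum_balances=0
After txn 2: dr=67 cr=67 sum_balances=0
After txn 3: dr=51 cr=51 sum_balances=0
After txn 4: dr=326 cr=297 sum_balances=29
After txn 5: dr=127 cr=127 sum_balances=29
After txn 6: dr=299 cr=299 sum_balances=29
After txn 7: dr=369 cr=369 sum_balances=29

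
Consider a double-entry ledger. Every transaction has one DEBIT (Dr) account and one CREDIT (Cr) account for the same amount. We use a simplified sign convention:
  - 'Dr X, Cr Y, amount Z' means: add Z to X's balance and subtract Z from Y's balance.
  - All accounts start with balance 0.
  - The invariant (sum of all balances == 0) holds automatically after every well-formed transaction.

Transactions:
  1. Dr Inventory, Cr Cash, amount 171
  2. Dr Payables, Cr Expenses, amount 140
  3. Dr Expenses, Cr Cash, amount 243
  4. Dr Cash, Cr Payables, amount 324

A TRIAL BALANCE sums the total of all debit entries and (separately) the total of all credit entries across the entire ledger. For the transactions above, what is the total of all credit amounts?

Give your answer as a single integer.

Txn 1: credit+=171
Txn 2: credit+=140
Txn 3: credit+=243
Txn 4: credit+=324
Total credits = 878

Answer: 878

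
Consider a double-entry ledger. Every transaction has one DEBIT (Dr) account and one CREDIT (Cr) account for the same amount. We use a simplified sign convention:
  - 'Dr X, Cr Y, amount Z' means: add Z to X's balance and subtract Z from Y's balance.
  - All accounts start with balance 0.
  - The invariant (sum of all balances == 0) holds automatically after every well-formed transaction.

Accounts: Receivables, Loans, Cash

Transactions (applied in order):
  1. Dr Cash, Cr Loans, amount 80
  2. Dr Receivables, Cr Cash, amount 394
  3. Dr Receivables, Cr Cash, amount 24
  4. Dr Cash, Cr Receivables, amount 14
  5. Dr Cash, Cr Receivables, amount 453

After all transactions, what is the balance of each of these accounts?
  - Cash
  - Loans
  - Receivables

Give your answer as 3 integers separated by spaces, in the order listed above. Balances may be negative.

Answer: 129 -80 -49

Derivation:
After txn 1 (Dr Cash, Cr Loans, amount 80): Cash=80 Loans=-80
After txn 2 (Dr Receivables, Cr Cash, amount 394): Cash=-314 Loans=-80 Receivables=394
After txn 3 (Dr Receivables, Cr Cash, amount 24): Cash=-338 Loans=-80 Receivables=418
After txn 4 (Dr Cash, Cr Receivables, amount 14): Cash=-324 Loans=-80 Receivables=404
After txn 5 (Dr Cash, Cr Receivables, amount 453): Cash=129 Loans=-80 Receivables=-49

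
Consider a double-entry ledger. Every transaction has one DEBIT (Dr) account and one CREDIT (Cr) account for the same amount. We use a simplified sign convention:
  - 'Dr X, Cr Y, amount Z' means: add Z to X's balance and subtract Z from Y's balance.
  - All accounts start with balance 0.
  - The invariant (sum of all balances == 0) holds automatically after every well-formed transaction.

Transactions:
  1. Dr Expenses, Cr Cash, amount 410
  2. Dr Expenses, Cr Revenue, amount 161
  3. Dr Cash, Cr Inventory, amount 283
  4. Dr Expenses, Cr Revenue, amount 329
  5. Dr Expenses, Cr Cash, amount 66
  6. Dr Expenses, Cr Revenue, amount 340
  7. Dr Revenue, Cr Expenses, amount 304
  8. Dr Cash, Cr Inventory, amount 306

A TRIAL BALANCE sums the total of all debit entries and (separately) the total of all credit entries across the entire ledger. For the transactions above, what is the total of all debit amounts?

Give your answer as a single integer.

Answer: 2199

Derivation:
Txn 1: debit+=410
Txn 2: debit+=161
Txn 3: debit+=283
Txn 4: debit+=329
Txn 5: debit+=66
Txn 6: debit+=340
Txn 7: debit+=304
Txn 8: debit+=306
Total debits = 2199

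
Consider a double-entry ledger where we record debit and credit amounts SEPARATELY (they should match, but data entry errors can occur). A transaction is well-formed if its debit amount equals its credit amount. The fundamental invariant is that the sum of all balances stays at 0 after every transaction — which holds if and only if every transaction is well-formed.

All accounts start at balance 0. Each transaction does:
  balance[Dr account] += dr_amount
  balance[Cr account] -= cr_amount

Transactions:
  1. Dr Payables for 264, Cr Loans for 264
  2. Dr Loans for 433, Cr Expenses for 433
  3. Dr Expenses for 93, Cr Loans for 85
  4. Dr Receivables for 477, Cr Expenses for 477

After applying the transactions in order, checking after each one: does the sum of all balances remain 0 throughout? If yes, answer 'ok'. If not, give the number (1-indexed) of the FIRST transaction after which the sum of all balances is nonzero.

Answer: 3

Derivation:
After txn 1: dr=264 cr=264 sum_balances=0
After txn 2: dr=433 cr=433 sum_balances=0
After txn 3: dr=93 cr=85 sum_balances=8
After txn 4: dr=477 cr=477 sum_balances=8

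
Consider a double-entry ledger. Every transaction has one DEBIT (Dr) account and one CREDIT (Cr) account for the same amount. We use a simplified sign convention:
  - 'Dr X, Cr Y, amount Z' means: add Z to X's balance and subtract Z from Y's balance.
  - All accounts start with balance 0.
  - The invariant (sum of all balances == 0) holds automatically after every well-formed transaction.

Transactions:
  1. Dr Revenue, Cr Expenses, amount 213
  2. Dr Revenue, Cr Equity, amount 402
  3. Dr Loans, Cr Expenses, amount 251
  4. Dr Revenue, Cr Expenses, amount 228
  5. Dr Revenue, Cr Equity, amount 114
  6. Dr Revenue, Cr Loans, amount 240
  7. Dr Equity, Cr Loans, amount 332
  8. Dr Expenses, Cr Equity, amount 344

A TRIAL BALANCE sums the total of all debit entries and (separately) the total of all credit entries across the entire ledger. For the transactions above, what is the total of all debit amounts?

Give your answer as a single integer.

Txn 1: debit+=213
Txn 2: debit+=402
Txn 3: debit+=251
Txn 4: debit+=228
Txn 5: debit+=114
Txn 6: debit+=240
Txn 7: debit+=332
Txn 8: debit+=344
Total debits = 2124

Answer: 2124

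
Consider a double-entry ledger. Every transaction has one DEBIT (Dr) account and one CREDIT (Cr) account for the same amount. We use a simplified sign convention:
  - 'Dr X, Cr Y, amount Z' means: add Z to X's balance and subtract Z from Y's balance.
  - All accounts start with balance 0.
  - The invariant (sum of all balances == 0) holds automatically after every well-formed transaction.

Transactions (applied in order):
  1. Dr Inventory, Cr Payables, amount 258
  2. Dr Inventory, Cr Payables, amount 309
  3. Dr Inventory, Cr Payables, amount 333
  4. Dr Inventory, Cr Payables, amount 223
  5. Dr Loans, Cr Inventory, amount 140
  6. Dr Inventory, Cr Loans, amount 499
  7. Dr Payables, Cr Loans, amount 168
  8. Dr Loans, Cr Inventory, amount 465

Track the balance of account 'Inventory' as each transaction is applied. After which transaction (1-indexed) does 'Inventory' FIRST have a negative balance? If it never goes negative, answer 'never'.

After txn 1: Inventory=258
After txn 2: Inventory=567
After txn 3: Inventory=900
After txn 4: Inventory=1123
After txn 5: Inventory=983
After txn 6: Inventory=1482
After txn 7: Inventory=1482
After txn 8: Inventory=1017

Answer: never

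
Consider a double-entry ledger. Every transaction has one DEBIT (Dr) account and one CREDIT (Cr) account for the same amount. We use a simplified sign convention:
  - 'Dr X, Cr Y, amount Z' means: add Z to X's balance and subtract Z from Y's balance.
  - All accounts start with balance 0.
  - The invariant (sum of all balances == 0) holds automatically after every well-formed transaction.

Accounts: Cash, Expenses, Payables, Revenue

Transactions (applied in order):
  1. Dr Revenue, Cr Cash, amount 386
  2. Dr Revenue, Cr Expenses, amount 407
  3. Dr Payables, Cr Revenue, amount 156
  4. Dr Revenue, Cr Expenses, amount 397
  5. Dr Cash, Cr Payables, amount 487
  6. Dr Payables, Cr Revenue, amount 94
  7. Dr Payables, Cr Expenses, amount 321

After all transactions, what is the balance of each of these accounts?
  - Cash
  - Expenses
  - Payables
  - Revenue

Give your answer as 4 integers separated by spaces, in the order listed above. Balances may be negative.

Answer: 101 -1125 84 940

Derivation:
After txn 1 (Dr Revenue, Cr Cash, amount 386): Cash=-386 Revenue=386
After txn 2 (Dr Revenue, Cr Expenses, amount 407): Cash=-386 Expenses=-407 Revenue=793
After txn 3 (Dr Payables, Cr Revenue, amount 156): Cash=-386 Expenses=-407 Payables=156 Revenue=637
After txn 4 (Dr Revenue, Cr Expenses, amount 397): Cash=-386 Expenses=-804 Payables=156 Revenue=1034
After txn 5 (Dr Cash, Cr Payables, amount 487): Cash=101 Expenses=-804 Payables=-331 Revenue=1034
After txn 6 (Dr Payables, Cr Revenue, amount 94): Cash=101 Expenses=-804 Payables=-237 Revenue=940
After txn 7 (Dr Payables, Cr Expenses, amount 321): Cash=101 Expenses=-1125 Payables=84 Revenue=940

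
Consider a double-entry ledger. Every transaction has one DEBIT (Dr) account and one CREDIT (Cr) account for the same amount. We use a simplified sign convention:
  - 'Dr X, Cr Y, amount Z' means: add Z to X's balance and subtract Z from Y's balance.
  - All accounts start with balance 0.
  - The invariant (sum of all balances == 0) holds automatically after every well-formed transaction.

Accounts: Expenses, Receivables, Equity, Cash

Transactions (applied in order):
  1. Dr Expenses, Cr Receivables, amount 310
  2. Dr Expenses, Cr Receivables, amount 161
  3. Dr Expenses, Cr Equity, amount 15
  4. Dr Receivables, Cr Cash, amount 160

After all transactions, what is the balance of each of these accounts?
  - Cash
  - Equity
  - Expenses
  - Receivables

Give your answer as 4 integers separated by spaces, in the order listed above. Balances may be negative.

Answer: -160 -15 486 -311

Derivation:
After txn 1 (Dr Expenses, Cr Receivables, amount 310): Expenses=310 Receivables=-310
After txn 2 (Dr Expenses, Cr Receivables, amount 161): Expenses=471 Receivables=-471
After txn 3 (Dr Expenses, Cr Equity, amount 15): Equity=-15 Expenses=486 Receivables=-471
After txn 4 (Dr Receivables, Cr Cash, amount 160): Cash=-160 Equity=-15 Expenses=486 Receivables=-311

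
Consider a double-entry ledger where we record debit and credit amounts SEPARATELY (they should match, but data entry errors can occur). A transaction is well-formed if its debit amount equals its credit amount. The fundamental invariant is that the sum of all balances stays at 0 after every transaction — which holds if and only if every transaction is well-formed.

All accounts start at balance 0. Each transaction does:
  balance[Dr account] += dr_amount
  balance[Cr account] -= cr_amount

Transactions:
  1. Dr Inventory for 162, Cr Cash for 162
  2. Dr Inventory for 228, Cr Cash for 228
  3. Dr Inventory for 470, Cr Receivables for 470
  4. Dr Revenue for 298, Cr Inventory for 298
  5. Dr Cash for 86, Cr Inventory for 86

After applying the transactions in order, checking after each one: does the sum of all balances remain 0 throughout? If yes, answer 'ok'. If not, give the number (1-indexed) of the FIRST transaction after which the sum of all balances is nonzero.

After txn 1: dr=162 cr=162 sum_balances=0
After txn 2: dr=228 cr=228 sum_balances=0
After txn 3: dr=470 cr=470 sum_balances=0
After txn 4: dr=298 cr=298 sum_balances=0
After txn 5: dr=86 cr=86 sum_balances=0

Answer: ok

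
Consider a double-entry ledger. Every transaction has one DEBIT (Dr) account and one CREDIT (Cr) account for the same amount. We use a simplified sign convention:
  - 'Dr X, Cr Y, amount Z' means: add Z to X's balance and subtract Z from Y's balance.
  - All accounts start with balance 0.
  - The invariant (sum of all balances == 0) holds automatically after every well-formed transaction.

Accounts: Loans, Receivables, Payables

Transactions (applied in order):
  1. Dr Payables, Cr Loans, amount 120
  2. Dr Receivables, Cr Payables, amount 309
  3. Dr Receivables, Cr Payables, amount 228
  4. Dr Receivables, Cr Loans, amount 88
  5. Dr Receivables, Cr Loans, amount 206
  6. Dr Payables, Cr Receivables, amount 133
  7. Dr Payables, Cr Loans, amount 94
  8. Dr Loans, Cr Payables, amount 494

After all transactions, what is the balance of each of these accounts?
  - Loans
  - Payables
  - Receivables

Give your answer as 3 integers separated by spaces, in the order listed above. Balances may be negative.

After txn 1 (Dr Payables, Cr Loans, amount 120): Loans=-120 Payables=120
After txn 2 (Dr Receivables, Cr Payables, amount 309): Loans=-120 Payables=-189 Receivables=309
After txn 3 (Dr Receivables, Cr Payables, amount 228): Loans=-120 Payables=-417 Receivables=537
After txn 4 (Dr Receivables, Cr Loans, amount 88): Loans=-208 Payables=-417 Receivables=625
After txn 5 (Dr Receivables, Cr Loans, amount 206): Loans=-414 Payables=-417 Receivables=831
After txn 6 (Dr Payables, Cr Receivables, amount 133): Loans=-414 Payables=-284 Receivables=698
After txn 7 (Dr Payables, Cr Loans, amount 94): Loans=-508 Payables=-190 Receivables=698
After txn 8 (Dr Loans, Cr Payables, amount 494): Loans=-14 Payables=-684 Receivables=698

Answer: -14 -684 698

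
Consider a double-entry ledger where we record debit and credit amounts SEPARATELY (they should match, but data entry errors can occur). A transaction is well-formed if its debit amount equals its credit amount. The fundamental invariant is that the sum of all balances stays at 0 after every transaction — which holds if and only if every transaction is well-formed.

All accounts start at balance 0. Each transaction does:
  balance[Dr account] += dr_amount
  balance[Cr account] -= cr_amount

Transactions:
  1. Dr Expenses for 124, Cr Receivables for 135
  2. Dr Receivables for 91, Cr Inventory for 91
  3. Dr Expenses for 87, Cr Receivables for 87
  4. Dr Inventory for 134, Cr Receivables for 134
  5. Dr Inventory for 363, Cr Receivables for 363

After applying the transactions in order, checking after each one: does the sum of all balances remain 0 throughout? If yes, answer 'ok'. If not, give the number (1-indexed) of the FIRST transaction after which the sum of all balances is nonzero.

After txn 1: dr=124 cr=135 sum_balances=-11
After txn 2: dr=91 cr=91 sum_balances=-11
After txn 3: dr=87 cr=87 sum_balances=-11
After txn 4: dr=134 cr=134 sum_balances=-11
After txn 5: dr=363 cr=363 sum_balances=-11

Answer: 1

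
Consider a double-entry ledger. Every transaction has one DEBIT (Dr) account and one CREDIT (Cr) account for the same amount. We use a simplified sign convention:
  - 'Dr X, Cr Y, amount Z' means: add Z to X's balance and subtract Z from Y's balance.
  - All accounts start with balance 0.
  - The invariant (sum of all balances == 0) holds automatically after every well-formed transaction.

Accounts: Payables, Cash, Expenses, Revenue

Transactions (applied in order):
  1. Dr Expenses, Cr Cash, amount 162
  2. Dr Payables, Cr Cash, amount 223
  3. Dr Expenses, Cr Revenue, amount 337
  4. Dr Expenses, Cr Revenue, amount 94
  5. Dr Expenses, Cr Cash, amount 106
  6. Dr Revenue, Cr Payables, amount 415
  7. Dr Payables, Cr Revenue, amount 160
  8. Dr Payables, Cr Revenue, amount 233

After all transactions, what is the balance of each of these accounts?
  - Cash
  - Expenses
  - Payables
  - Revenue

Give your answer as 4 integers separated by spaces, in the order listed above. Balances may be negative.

After txn 1 (Dr Expenses, Cr Cash, amount 162): Cash=-162 Expenses=162
After txn 2 (Dr Payables, Cr Cash, amount 223): Cash=-385 Expenses=162 Payables=223
After txn 3 (Dr Expenses, Cr Revenue, amount 337): Cash=-385 Expenses=499 Payables=223 Revenue=-337
After txn 4 (Dr Expenses, Cr Revenue, amount 94): Cash=-385 Expenses=593 Payables=223 Revenue=-431
After txn 5 (Dr Expenses, Cr Cash, amount 106): Cash=-491 Expenses=699 Payables=223 Revenue=-431
After txn 6 (Dr Revenue, Cr Payables, amount 415): Cash=-491 Expenses=699 Payables=-192 Revenue=-16
After txn 7 (Dr Payables, Cr Revenue, amount 160): Cash=-491 Expenses=699 Payables=-32 Revenue=-176
After txn 8 (Dr Payables, Cr Revenue, amount 233): Cash=-491 Expenses=699 Payables=201 Revenue=-409

Answer: -491 699 201 -409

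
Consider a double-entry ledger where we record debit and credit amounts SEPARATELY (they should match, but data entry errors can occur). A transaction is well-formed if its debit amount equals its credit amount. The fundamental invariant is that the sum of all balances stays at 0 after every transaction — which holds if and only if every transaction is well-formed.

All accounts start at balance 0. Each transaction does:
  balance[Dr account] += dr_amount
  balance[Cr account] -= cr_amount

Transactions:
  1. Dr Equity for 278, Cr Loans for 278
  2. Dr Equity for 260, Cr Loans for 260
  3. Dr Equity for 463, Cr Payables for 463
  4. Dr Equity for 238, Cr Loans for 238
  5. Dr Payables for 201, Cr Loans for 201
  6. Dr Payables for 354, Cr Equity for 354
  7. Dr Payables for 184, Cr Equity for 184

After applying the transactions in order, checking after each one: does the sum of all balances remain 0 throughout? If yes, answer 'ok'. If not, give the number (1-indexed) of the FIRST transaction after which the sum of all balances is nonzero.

Answer: ok

Derivation:
After txn 1: dr=278 cr=278 sum_balances=0
After txn 2: dr=260 cr=260 sum_balances=0
After txn 3: dr=463 cr=463 sum_balances=0
After txn 4: dr=238 cr=238 sum_balances=0
After txn 5: dr=201 cr=201 sum_balances=0
After txn 6: dr=354 cr=354 sum_balances=0
After txn 7: dr=184 cr=184 sum_balances=0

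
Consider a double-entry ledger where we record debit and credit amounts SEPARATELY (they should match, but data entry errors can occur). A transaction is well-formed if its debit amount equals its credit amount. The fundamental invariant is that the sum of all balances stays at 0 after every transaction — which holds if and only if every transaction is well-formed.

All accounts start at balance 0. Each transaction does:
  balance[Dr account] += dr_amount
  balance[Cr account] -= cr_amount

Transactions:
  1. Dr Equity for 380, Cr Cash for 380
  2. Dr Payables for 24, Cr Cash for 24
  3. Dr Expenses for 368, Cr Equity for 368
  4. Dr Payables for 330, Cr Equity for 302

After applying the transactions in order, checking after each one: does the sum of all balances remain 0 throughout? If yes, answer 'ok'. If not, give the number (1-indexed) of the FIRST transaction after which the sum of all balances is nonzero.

After txn 1: dr=380 cr=380 sum_balances=0
After txn 2: dr=24 cr=24 sum_balances=0
After txn 3: dr=368 cr=368 sum_balances=0
After txn 4: dr=330 cr=302 sum_balances=28

Answer: 4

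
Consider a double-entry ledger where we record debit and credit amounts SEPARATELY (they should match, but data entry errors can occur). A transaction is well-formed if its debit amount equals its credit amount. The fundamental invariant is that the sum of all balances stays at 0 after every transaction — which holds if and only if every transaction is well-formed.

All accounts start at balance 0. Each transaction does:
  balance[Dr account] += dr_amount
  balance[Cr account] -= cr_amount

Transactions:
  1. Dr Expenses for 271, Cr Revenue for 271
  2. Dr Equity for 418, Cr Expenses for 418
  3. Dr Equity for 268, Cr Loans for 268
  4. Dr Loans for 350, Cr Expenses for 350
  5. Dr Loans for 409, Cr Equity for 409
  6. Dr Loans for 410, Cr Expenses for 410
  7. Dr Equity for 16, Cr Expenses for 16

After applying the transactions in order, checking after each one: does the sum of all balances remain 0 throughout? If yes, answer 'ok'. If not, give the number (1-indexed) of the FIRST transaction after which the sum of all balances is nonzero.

After txn 1: dr=271 cr=271 sum_balances=0
After txn 2: dr=418 cr=418 sum_balances=0
After txn 3: dr=268 cr=268 sum_balances=0
After txn 4: dr=350 cr=350 sum_balances=0
After txn 5: dr=409 cr=409 sum_balances=0
After txn 6: dr=410 cr=410 sum_balances=0
After txn 7: dr=16 cr=16 sum_balances=0

Answer: ok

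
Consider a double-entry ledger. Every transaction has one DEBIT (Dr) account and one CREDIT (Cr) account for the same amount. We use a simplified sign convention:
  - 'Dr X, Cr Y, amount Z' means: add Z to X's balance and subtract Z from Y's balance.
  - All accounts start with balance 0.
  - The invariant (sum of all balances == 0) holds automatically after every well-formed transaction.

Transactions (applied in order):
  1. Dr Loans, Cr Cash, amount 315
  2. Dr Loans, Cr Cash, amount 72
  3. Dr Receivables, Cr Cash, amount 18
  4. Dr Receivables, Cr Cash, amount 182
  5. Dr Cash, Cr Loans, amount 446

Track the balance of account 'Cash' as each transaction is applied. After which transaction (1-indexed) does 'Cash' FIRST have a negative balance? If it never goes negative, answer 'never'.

Answer: 1

Derivation:
After txn 1: Cash=-315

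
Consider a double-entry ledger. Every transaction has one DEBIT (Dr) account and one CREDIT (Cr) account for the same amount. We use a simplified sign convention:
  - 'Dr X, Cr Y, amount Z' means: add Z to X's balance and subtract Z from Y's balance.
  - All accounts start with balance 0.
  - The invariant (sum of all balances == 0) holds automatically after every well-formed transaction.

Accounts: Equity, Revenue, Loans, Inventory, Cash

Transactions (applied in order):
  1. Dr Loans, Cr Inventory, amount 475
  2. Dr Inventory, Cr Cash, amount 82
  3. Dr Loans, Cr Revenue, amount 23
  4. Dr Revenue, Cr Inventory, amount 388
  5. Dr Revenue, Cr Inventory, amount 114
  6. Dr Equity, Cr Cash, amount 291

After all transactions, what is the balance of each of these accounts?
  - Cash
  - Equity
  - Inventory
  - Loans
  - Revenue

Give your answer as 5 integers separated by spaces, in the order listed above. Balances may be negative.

Answer: -373 291 -895 498 479

Derivation:
After txn 1 (Dr Loans, Cr Inventory, amount 475): Inventory=-475 Loans=475
After txn 2 (Dr Inventory, Cr Cash, amount 82): Cash=-82 Inventory=-393 Loans=475
After txn 3 (Dr Loans, Cr Revenue, amount 23): Cash=-82 Inventory=-393 Loans=498 Revenue=-23
After txn 4 (Dr Revenue, Cr Inventory, amount 388): Cash=-82 Inventory=-781 Loans=498 Revenue=365
After txn 5 (Dr Revenue, Cr Inventory, amount 114): Cash=-82 Inventory=-895 Loans=498 Revenue=479
After txn 6 (Dr Equity, Cr Cash, amount 291): Cash=-373 Equity=291 Inventory=-895 Loans=498 Revenue=479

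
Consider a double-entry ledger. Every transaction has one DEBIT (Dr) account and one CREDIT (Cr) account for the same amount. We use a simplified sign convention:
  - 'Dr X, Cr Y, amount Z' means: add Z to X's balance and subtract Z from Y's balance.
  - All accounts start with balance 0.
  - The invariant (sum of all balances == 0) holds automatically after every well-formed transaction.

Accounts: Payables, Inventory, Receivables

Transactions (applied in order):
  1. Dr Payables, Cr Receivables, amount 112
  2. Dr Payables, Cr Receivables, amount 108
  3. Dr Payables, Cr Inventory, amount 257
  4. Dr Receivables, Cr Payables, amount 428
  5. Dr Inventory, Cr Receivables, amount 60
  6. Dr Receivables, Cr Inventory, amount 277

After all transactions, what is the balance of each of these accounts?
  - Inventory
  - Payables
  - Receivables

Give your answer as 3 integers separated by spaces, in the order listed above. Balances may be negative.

After txn 1 (Dr Payables, Cr Receivables, amount 112): Payables=112 Receivables=-112
After txn 2 (Dr Payables, Cr Receivables, amount 108): Payables=220 Receivables=-220
After txn 3 (Dr Payables, Cr Inventory, amount 257): Inventory=-257 Payables=477 Receivables=-220
After txn 4 (Dr Receivables, Cr Payables, amount 428): Inventory=-257 Payables=49 Receivables=208
After txn 5 (Dr Inventory, Cr Receivables, amount 60): Inventory=-197 Payables=49 Receivables=148
After txn 6 (Dr Receivables, Cr Inventory, amount 277): Inventory=-474 Payables=49 Receivables=425

Answer: -474 49 425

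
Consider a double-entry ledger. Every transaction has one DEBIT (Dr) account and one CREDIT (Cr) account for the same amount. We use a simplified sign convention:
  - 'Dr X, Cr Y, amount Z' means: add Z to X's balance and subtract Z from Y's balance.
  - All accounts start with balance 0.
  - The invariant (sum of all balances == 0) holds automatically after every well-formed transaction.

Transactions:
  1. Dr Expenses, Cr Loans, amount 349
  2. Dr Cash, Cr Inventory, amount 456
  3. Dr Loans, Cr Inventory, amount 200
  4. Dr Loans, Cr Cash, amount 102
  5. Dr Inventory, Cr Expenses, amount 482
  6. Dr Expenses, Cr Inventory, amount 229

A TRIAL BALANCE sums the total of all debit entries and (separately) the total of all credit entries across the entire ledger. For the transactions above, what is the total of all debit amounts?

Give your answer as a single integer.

Txn 1: debit+=349
Txn 2: debit+=456
Txn 3: debit+=200
Txn 4: debit+=102
Txn 5: debit+=482
Txn 6: debit+=229
Total debits = 1818

Answer: 1818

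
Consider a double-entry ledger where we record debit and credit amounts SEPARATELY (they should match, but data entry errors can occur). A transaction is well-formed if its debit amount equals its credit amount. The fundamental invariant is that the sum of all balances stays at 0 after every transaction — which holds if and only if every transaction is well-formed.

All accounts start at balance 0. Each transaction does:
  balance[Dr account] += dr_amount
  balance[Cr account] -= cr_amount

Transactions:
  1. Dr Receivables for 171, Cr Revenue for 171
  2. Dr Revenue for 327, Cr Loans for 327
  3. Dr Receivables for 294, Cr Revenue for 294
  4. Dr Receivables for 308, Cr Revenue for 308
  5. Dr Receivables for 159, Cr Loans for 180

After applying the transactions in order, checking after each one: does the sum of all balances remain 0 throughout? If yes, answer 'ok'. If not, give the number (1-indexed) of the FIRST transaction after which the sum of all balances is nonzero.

Answer: 5

Derivation:
After txn 1: dr=171 cr=171 sum_balances=0
After txn 2: dr=327 cr=327 sum_balances=0
After txn 3: dr=294 cr=294 sum_balances=0
After txn 4: dr=308 cr=308 sum_balances=0
After txn 5: dr=159 cr=180 sum_balances=-21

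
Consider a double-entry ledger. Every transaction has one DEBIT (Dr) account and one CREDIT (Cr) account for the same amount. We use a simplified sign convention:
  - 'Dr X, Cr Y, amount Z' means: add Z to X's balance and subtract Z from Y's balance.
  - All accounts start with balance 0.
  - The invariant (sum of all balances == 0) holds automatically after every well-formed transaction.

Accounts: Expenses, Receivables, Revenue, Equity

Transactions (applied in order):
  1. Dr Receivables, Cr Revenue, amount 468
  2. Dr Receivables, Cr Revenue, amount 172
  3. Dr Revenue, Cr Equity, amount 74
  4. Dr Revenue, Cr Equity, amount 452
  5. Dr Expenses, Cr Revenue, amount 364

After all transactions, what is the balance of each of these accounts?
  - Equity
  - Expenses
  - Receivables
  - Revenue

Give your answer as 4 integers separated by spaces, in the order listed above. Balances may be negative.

Answer: -526 364 640 -478

Derivation:
After txn 1 (Dr Receivables, Cr Revenue, amount 468): Receivables=468 Revenue=-468
After txn 2 (Dr Receivables, Cr Revenue, amount 172): Receivables=640 Revenue=-640
After txn 3 (Dr Revenue, Cr Equity, amount 74): Equity=-74 Receivables=640 Revenue=-566
After txn 4 (Dr Revenue, Cr Equity, amount 452): Equity=-526 Receivables=640 Revenue=-114
After txn 5 (Dr Expenses, Cr Revenue, amount 364): Equity=-526 Expenses=364 Receivables=640 Revenue=-478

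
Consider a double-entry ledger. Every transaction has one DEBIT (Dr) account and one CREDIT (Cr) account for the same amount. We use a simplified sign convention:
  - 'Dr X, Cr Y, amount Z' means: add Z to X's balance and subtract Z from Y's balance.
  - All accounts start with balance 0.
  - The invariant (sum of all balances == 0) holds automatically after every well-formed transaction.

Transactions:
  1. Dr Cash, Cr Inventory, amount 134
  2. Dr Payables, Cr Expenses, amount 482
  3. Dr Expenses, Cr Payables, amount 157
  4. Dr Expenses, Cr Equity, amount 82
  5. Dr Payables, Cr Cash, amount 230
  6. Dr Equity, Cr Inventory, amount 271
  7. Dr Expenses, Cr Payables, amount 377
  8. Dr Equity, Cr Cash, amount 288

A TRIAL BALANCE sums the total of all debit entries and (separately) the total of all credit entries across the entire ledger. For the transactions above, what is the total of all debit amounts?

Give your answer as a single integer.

Txn 1: debit+=134
Txn 2: debit+=482
Txn 3: debit+=157
Txn 4: debit+=82
Txn 5: debit+=230
Txn 6: debit+=271
Txn 7: debit+=377
Txn 8: debit+=288
Total debits = 2021

Answer: 2021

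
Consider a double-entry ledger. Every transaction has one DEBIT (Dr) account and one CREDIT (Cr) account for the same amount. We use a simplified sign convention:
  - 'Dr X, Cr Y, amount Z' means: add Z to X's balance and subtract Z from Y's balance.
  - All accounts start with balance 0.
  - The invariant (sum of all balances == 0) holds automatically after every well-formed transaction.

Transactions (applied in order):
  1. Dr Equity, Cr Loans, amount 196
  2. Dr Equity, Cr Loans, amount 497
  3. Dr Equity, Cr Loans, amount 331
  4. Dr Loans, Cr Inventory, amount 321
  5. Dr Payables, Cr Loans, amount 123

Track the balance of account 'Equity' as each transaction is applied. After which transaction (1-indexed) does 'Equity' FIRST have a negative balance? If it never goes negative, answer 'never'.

After txn 1: Equity=196
After txn 2: Equity=693
After txn 3: Equity=1024
After txn 4: Equity=1024
After txn 5: Equity=1024

Answer: never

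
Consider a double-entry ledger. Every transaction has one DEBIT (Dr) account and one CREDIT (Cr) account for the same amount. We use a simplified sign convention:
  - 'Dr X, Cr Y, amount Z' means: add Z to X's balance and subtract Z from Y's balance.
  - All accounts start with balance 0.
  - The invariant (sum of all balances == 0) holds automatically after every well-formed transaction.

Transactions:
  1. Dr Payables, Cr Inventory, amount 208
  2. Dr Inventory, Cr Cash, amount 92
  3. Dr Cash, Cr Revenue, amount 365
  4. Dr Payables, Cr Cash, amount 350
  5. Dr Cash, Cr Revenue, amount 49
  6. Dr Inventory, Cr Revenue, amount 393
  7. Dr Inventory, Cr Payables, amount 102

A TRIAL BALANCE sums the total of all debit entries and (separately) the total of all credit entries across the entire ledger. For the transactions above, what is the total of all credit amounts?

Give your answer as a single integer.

Answer: 1559

Derivation:
Txn 1: credit+=208
Txn 2: credit+=92
Txn 3: credit+=365
Txn 4: credit+=350
Txn 5: credit+=49
Txn 6: credit+=393
Txn 7: credit+=102
Total credits = 1559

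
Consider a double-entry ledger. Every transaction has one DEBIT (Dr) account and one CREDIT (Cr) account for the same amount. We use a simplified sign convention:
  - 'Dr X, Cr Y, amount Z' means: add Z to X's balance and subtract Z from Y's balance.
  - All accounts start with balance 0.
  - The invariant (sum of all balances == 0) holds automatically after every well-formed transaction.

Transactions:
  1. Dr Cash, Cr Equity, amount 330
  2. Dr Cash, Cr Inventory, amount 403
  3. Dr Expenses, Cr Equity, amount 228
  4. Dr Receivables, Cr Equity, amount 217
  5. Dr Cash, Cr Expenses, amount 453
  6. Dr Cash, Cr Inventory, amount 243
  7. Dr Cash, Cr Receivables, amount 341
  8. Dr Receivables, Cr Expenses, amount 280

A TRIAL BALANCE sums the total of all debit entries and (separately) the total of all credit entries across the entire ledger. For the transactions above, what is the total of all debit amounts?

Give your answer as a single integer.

Txn 1: debit+=330
Txn 2: debit+=403
Txn 3: debit+=228
Txn 4: debit+=217
Txn 5: debit+=453
Txn 6: debit+=243
Txn 7: debit+=341
Txn 8: debit+=280
Total debits = 2495

Answer: 2495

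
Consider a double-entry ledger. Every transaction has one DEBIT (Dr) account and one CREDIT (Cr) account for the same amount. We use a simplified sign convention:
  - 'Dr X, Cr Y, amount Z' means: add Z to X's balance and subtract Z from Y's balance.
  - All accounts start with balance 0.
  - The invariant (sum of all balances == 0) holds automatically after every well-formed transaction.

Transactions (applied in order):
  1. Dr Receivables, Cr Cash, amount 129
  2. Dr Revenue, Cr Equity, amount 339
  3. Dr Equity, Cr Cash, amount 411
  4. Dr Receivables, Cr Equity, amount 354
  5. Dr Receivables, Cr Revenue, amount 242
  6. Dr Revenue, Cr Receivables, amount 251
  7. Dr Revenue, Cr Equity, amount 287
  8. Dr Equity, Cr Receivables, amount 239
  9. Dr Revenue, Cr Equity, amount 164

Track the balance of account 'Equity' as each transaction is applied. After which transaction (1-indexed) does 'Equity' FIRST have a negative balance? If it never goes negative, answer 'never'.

Answer: 2

Derivation:
After txn 1: Equity=0
After txn 2: Equity=-339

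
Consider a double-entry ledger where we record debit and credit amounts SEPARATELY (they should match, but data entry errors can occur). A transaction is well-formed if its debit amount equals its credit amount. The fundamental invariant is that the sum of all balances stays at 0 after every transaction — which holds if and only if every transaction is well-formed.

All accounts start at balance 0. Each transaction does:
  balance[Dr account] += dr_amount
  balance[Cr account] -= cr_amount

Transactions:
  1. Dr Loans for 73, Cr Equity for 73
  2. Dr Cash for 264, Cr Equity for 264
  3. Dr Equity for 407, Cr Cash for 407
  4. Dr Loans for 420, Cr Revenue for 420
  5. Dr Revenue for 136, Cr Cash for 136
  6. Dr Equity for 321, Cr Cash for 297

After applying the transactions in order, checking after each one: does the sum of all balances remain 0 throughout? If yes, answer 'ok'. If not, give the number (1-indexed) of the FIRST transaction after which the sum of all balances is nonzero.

After txn 1: dr=73 cr=73 sum_balances=0
After txn 2: dr=264 cr=264 sum_balances=0
After txn 3: dr=407 cr=407 sum_balances=0
After txn 4: dr=420 cr=420 sum_balances=0
After txn 5: dr=136 cr=136 sum_balances=0
After txn 6: dr=321 cr=297 sum_balances=24

Answer: 6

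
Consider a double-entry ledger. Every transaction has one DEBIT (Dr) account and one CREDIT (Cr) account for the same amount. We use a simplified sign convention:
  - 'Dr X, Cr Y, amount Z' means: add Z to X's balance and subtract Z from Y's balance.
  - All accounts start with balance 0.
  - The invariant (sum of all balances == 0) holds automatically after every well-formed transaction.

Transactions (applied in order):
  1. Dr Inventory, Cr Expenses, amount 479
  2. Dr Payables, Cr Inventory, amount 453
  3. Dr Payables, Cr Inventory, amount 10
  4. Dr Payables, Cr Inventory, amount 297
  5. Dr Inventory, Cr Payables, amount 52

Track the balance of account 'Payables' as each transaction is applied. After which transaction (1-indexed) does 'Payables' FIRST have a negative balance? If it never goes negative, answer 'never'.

After txn 1: Payables=0
After txn 2: Payables=453
After txn 3: Payables=463
After txn 4: Payables=760
After txn 5: Payables=708

Answer: never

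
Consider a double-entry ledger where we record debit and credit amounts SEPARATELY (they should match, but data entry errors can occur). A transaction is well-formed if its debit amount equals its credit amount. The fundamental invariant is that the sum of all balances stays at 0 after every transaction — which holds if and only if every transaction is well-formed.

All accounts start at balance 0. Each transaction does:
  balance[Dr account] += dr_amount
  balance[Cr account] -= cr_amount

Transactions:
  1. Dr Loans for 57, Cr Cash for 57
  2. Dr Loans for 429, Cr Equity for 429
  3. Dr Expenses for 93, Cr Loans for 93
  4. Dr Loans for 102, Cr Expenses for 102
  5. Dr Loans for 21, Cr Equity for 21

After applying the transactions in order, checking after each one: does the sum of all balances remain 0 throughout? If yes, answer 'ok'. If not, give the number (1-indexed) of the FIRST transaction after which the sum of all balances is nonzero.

Answer: ok

Derivation:
After txn 1: dr=57 cr=57 sum_balances=0
After txn 2: dr=429 cr=429 sum_balances=0
After txn 3: dr=93 cr=93 sum_balances=0
After txn 4: dr=102 cr=102 sum_balances=0
After txn 5: dr=21 cr=21 sum_balances=0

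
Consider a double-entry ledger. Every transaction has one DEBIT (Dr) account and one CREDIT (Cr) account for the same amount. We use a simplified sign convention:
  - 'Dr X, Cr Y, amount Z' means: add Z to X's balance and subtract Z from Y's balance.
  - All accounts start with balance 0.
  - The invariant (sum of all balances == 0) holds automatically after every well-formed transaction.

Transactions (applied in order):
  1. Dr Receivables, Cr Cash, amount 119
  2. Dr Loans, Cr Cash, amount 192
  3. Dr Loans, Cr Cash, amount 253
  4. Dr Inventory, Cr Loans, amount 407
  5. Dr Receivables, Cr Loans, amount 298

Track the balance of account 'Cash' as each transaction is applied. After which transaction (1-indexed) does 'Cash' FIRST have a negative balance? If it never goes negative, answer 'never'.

Answer: 1

Derivation:
After txn 1: Cash=-119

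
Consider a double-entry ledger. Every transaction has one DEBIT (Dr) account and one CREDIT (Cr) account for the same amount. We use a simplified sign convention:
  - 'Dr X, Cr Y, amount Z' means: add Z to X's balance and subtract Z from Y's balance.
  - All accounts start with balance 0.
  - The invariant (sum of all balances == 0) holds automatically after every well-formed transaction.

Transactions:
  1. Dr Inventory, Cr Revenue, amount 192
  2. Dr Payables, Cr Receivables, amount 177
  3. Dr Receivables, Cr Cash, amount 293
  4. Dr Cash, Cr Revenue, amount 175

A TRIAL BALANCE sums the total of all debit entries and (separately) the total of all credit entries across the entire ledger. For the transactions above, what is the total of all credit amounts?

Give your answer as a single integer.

Answer: 837

Derivation:
Txn 1: credit+=192
Txn 2: credit+=177
Txn 3: credit+=293
Txn 4: credit+=175
Total credits = 837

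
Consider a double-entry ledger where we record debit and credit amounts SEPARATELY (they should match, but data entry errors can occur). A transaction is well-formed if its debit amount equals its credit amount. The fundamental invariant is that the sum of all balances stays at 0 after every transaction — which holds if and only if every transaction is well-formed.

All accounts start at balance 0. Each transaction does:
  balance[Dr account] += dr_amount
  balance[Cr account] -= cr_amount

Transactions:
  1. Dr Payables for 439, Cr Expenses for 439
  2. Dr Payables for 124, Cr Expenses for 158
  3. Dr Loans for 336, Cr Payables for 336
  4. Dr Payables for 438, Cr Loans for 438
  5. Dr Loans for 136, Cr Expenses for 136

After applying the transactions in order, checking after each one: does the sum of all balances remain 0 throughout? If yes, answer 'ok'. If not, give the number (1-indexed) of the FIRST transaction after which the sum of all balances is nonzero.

After txn 1: dr=439 cr=439 sum_balances=0
After txn 2: dr=124 cr=158 sum_balances=-34
After txn 3: dr=336 cr=336 sum_balances=-34
After txn 4: dr=438 cr=438 sum_balances=-34
After txn 5: dr=136 cr=136 sum_balances=-34

Answer: 2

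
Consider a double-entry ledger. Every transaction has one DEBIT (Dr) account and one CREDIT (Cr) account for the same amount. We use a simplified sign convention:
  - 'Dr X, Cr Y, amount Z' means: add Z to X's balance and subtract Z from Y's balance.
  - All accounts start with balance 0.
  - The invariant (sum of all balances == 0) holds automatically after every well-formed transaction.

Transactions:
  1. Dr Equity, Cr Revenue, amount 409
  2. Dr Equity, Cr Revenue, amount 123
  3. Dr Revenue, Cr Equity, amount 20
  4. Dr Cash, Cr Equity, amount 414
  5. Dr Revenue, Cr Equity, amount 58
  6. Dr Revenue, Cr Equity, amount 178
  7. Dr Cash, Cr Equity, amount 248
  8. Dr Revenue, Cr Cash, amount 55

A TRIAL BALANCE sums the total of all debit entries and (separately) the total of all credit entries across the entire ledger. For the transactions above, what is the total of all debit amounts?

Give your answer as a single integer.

Txn 1: debit+=409
Txn 2: debit+=123
Txn 3: debit+=20
Txn 4: debit+=414
Txn 5: debit+=58
Txn 6: debit+=178
Txn 7: debit+=248
Txn 8: debit+=55
Total debits = 1505

Answer: 1505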